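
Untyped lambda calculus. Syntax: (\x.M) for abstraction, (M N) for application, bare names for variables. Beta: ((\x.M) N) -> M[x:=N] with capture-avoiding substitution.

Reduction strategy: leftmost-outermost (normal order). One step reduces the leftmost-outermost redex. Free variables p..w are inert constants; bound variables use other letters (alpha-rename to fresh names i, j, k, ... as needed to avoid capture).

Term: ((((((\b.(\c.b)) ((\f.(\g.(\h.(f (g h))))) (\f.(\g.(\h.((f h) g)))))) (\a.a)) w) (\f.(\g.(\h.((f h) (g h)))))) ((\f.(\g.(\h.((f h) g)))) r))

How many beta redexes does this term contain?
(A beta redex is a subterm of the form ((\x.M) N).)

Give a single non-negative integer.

Answer: 3

Derivation:
Term: ((((((\b.(\c.b)) ((\f.(\g.(\h.(f (g h))))) (\f.(\g.(\h.((f h) g)))))) (\a.a)) w) (\f.(\g.(\h.((f h) (g h)))))) ((\f.(\g.(\h.((f h) g)))) r))
  Redex: ((\b.(\c.b)) ((\f.(\g.(\h.(f (g h))))) (\f.(\g.(\h.((f h) g))))))
  Redex: ((\f.(\g.(\h.(f (g h))))) (\f.(\g.(\h.((f h) g)))))
  Redex: ((\f.(\g.(\h.((f h) g)))) r)
Total redexes: 3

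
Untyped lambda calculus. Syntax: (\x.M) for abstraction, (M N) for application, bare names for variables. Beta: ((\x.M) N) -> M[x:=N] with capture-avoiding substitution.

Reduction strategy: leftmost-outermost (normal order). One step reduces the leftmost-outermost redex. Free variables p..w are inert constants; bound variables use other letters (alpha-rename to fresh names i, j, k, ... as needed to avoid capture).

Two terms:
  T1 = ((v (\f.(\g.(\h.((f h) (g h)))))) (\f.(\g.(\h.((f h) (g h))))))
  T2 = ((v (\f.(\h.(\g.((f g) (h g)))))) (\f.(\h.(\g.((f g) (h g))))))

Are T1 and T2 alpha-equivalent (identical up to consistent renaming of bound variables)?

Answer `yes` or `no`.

Term 1: ((v (\f.(\g.(\h.((f h) (g h)))))) (\f.(\g.(\h.((f h) (g h))))))
Term 2: ((v (\f.(\h.(\g.((f g) (h g)))))) (\f.(\h.(\g.((f g) (h g))))))
Alpha-equivalence: compare structure up to binder renaming.
Result: True

Answer: yes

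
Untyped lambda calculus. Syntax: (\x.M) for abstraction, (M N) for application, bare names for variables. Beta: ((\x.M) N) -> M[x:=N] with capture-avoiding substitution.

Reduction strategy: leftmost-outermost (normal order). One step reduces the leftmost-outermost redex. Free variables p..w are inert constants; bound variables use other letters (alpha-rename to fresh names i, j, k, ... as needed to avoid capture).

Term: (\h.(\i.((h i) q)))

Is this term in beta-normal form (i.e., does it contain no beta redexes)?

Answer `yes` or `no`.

Answer: yes

Derivation:
Term: (\h.(\i.((h i) q)))
No beta redexes found.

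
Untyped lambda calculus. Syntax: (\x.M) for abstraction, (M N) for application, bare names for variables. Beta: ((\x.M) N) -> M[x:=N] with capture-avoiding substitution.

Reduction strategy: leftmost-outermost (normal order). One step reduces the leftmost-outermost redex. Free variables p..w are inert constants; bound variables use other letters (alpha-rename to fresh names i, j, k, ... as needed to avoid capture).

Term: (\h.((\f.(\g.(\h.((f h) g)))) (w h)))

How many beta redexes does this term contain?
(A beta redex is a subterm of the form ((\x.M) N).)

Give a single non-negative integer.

Term: (\h.((\f.(\g.(\h.((f h) g)))) (w h)))
  Redex: ((\f.(\g.(\h.((f h) g)))) (w h))
Total redexes: 1

Answer: 1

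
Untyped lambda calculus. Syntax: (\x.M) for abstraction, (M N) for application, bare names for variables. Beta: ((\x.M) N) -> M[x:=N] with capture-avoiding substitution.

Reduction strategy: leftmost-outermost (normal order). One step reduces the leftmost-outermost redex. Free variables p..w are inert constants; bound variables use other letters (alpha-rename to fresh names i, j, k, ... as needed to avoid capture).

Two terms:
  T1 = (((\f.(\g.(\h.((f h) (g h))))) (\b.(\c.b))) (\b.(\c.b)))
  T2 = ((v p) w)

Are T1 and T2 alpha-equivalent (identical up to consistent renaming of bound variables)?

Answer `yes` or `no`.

Term 1: (((\f.(\g.(\h.((f h) (g h))))) (\b.(\c.b))) (\b.(\c.b)))
Term 2: ((v p) w)
Alpha-equivalence: compare structure up to binder renaming.
Result: False

Answer: no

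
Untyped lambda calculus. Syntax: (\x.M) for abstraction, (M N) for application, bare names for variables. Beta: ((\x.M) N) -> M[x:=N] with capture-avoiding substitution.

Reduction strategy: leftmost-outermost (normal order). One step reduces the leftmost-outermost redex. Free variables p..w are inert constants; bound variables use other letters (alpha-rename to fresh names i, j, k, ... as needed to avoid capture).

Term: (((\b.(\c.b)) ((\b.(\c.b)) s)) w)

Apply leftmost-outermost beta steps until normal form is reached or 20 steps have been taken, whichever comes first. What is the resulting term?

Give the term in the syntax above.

Step 0: (((\b.(\c.b)) ((\b.(\c.b)) s)) w)
Step 1: ((\c.((\b.(\c.b)) s)) w)
Step 2: ((\b.(\c.b)) s)
Step 3: (\c.s)

Answer: (\c.s)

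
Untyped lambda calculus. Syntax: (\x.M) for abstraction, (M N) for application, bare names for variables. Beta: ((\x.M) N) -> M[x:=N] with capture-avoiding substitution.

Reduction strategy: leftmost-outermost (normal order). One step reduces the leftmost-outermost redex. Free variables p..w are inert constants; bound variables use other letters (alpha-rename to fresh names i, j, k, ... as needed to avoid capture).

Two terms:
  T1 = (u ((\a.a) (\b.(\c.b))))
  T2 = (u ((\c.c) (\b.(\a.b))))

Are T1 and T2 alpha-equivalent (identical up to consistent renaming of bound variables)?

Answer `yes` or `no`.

Answer: yes

Derivation:
Term 1: (u ((\a.a) (\b.(\c.b))))
Term 2: (u ((\c.c) (\b.(\a.b))))
Alpha-equivalence: compare structure up to binder renaming.
Result: True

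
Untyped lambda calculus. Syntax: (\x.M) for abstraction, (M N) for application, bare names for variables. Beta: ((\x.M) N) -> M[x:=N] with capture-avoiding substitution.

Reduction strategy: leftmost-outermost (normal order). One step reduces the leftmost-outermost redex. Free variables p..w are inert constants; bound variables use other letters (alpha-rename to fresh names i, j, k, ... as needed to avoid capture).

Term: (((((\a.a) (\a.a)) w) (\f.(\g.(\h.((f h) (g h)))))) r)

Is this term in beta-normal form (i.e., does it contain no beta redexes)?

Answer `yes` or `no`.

Term: (((((\a.a) (\a.a)) w) (\f.(\g.(\h.((f h) (g h)))))) r)
Found 1 beta redex(es).

Answer: no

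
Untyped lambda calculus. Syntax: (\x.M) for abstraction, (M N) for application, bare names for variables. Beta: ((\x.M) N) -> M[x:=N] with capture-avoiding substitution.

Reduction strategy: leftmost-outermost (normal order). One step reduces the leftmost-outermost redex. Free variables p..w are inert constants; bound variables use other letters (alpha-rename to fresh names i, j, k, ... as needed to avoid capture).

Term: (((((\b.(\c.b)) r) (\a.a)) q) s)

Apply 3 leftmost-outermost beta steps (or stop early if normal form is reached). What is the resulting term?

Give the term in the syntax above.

Answer: ((r q) s)

Derivation:
Step 0: (((((\b.(\c.b)) r) (\a.a)) q) s)
Step 1: ((((\c.r) (\a.a)) q) s)
Step 2: ((r q) s)
Step 3: (normal form reached)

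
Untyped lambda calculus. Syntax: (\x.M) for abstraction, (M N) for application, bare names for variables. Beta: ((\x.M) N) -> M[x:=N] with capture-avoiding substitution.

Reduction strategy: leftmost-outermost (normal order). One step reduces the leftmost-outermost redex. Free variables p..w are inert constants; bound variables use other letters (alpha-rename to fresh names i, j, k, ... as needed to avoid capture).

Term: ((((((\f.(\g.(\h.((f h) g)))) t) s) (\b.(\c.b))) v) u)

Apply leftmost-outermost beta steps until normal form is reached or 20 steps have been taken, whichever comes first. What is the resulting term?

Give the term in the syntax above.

Answer: ((((t (\b.(\c.b))) s) v) u)

Derivation:
Step 0: ((((((\f.(\g.(\h.((f h) g)))) t) s) (\b.(\c.b))) v) u)
Step 1: (((((\g.(\h.((t h) g))) s) (\b.(\c.b))) v) u)
Step 2: ((((\h.((t h) s)) (\b.(\c.b))) v) u)
Step 3: ((((t (\b.(\c.b))) s) v) u)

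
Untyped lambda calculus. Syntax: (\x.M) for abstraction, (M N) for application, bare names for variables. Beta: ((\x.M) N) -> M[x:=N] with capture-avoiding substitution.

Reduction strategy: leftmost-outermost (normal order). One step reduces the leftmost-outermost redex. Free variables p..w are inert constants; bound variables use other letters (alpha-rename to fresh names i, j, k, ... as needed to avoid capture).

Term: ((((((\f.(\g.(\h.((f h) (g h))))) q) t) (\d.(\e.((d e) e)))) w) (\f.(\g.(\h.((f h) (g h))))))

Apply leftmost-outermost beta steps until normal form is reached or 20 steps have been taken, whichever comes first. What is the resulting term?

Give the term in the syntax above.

Answer: ((((q (\d.(\e.((d e) e)))) (t (\d.(\e.((d e) e))))) w) (\f.(\g.(\h.((f h) (g h))))))

Derivation:
Step 0: ((((((\f.(\g.(\h.((f h) (g h))))) q) t) (\d.(\e.((d e) e)))) w) (\f.(\g.(\h.((f h) (g h))))))
Step 1: (((((\g.(\h.((q h) (g h)))) t) (\d.(\e.((d e) e)))) w) (\f.(\g.(\h.((f h) (g h))))))
Step 2: ((((\h.((q h) (t h))) (\d.(\e.((d e) e)))) w) (\f.(\g.(\h.((f h) (g h))))))
Step 3: ((((q (\d.(\e.((d e) e)))) (t (\d.(\e.((d e) e))))) w) (\f.(\g.(\h.((f h) (g h))))))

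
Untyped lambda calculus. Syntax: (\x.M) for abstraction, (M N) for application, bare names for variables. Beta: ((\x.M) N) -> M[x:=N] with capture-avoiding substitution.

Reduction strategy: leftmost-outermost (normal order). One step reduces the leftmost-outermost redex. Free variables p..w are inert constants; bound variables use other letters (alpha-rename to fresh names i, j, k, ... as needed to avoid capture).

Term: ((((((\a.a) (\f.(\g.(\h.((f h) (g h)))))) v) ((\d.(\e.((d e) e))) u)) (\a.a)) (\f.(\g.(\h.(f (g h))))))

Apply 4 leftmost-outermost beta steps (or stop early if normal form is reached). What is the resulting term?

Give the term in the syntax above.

Step 0: ((((((\a.a) (\f.(\g.(\h.((f h) (g h)))))) v) ((\d.(\e.((d e) e))) u)) (\a.a)) (\f.(\g.(\h.(f (g h))))))
Step 1: (((((\f.(\g.(\h.((f h) (g h))))) v) ((\d.(\e.((d e) e))) u)) (\a.a)) (\f.(\g.(\h.(f (g h))))))
Step 2: ((((\g.(\h.((v h) (g h)))) ((\d.(\e.((d e) e))) u)) (\a.a)) (\f.(\g.(\h.(f (g h))))))
Step 3: (((\h.((v h) (((\d.(\e.((d e) e))) u) h))) (\a.a)) (\f.(\g.(\h.(f (g h))))))
Step 4: (((v (\a.a)) (((\d.(\e.((d e) e))) u) (\a.a))) (\f.(\g.(\h.(f (g h))))))

Answer: (((v (\a.a)) (((\d.(\e.((d e) e))) u) (\a.a))) (\f.(\g.(\h.(f (g h))))))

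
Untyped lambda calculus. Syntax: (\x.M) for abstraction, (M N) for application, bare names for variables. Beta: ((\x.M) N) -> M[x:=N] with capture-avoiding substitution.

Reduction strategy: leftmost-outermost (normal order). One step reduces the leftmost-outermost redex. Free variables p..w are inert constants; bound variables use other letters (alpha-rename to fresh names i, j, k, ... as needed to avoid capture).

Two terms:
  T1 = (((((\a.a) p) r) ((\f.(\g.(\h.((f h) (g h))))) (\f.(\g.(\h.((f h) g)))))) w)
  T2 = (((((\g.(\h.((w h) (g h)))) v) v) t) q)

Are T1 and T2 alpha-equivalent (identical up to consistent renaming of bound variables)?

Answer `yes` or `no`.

Answer: no

Derivation:
Term 1: (((((\a.a) p) r) ((\f.(\g.(\h.((f h) (g h))))) (\f.(\g.(\h.((f h) g)))))) w)
Term 2: (((((\g.(\h.((w h) (g h)))) v) v) t) q)
Alpha-equivalence: compare structure up to binder renaming.
Result: False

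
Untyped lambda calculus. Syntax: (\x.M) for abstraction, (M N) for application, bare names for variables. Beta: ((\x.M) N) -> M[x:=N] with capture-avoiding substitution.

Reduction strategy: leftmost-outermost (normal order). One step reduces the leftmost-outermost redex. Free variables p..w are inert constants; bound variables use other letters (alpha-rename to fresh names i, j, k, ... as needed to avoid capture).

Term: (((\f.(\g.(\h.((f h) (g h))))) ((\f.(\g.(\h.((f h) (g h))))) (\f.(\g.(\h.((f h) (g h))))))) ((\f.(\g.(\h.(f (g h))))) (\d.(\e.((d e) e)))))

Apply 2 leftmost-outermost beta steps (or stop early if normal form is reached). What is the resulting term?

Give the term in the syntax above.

Answer: (\h.((((\f.(\g.(\h.((f h) (g h))))) (\f.(\g.(\h.((f h) (g h)))))) h) (((\f.(\g.(\h.(f (g h))))) (\d.(\e.((d e) e)))) h)))

Derivation:
Step 0: (((\f.(\g.(\h.((f h) (g h))))) ((\f.(\g.(\h.((f h) (g h))))) (\f.(\g.(\h.((f h) (g h))))))) ((\f.(\g.(\h.(f (g h))))) (\d.(\e.((d e) e)))))
Step 1: ((\g.(\h.((((\f.(\g.(\h.((f h) (g h))))) (\f.(\g.(\h.((f h) (g h)))))) h) (g h)))) ((\f.(\g.(\h.(f (g h))))) (\d.(\e.((d e) e)))))
Step 2: (\h.((((\f.(\g.(\h.((f h) (g h))))) (\f.(\g.(\h.((f h) (g h)))))) h) (((\f.(\g.(\h.(f (g h))))) (\d.(\e.((d e) e)))) h)))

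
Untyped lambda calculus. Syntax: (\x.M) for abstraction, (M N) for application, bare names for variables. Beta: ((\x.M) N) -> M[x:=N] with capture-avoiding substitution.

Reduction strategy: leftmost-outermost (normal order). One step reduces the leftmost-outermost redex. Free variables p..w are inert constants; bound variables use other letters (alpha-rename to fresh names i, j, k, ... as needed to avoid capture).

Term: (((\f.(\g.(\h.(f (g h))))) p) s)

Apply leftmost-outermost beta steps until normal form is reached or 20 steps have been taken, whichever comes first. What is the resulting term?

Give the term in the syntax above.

Step 0: (((\f.(\g.(\h.(f (g h))))) p) s)
Step 1: ((\g.(\h.(p (g h)))) s)
Step 2: (\h.(p (s h)))

Answer: (\h.(p (s h)))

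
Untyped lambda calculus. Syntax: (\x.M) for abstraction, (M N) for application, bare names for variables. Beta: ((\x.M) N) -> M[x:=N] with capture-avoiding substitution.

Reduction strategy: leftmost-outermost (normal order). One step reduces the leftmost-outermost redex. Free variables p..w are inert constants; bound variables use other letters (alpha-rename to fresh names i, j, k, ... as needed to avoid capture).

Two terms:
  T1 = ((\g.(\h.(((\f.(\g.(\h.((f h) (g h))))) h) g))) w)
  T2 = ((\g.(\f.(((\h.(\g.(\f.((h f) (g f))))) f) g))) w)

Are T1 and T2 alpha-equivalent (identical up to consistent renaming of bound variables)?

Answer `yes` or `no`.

Term 1: ((\g.(\h.(((\f.(\g.(\h.((f h) (g h))))) h) g))) w)
Term 2: ((\g.(\f.(((\h.(\g.(\f.((h f) (g f))))) f) g))) w)
Alpha-equivalence: compare structure up to binder renaming.
Result: True

Answer: yes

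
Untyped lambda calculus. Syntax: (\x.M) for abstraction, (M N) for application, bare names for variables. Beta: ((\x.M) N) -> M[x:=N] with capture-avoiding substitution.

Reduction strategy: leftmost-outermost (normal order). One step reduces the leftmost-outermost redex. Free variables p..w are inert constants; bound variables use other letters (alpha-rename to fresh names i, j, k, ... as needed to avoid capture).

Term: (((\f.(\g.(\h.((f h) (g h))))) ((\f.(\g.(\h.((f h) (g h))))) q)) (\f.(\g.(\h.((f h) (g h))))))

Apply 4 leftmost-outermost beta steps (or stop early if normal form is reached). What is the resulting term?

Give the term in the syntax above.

Step 0: (((\f.(\g.(\h.((f h) (g h))))) ((\f.(\g.(\h.((f h) (g h))))) q)) (\f.(\g.(\h.((f h) (g h))))))
Step 1: ((\g.(\h.((((\f.(\g.(\h.((f h) (g h))))) q) h) (g h)))) (\f.(\g.(\h.((f h) (g h))))))
Step 2: (\h.((((\f.(\g.(\h.((f h) (g h))))) q) h) ((\f.(\g.(\h.((f h) (g h))))) h)))
Step 3: (\h.(((\g.(\h.((q h) (g h)))) h) ((\f.(\g.(\h.((f h) (g h))))) h)))
Step 4: (\h.((\i.((q i) (h i))) ((\f.(\g.(\h.((f h) (g h))))) h)))

Answer: (\h.((\i.((q i) (h i))) ((\f.(\g.(\h.((f h) (g h))))) h)))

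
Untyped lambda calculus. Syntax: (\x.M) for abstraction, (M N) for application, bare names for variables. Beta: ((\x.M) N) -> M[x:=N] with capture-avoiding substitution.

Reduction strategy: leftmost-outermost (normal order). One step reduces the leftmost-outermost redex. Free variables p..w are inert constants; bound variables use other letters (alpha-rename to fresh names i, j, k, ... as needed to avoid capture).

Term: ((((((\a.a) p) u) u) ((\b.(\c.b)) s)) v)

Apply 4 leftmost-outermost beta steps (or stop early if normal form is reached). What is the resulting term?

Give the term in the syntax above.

Answer: ((((p u) u) (\c.s)) v)

Derivation:
Step 0: ((((((\a.a) p) u) u) ((\b.(\c.b)) s)) v)
Step 1: ((((p u) u) ((\b.(\c.b)) s)) v)
Step 2: ((((p u) u) (\c.s)) v)
Step 3: (normal form reached)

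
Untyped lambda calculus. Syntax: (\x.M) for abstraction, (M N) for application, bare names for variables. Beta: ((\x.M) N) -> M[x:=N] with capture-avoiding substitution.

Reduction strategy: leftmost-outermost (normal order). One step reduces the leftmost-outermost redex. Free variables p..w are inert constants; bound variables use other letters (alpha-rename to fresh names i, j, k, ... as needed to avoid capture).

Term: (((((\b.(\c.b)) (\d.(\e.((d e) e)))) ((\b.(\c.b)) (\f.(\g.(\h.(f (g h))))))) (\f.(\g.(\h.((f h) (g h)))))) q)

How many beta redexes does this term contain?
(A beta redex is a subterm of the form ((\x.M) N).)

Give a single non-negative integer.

Answer: 2

Derivation:
Term: (((((\b.(\c.b)) (\d.(\e.((d e) e)))) ((\b.(\c.b)) (\f.(\g.(\h.(f (g h))))))) (\f.(\g.(\h.((f h) (g h)))))) q)
  Redex: ((\b.(\c.b)) (\d.(\e.((d e) e))))
  Redex: ((\b.(\c.b)) (\f.(\g.(\h.(f (g h))))))
Total redexes: 2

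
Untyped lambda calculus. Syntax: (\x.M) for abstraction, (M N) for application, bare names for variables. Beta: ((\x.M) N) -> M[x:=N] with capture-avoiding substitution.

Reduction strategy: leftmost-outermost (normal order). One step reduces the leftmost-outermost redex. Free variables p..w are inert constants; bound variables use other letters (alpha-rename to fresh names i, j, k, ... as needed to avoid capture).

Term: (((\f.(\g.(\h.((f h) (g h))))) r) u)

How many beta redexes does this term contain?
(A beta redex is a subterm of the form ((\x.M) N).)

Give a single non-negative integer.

Term: (((\f.(\g.(\h.((f h) (g h))))) r) u)
  Redex: ((\f.(\g.(\h.((f h) (g h))))) r)
Total redexes: 1

Answer: 1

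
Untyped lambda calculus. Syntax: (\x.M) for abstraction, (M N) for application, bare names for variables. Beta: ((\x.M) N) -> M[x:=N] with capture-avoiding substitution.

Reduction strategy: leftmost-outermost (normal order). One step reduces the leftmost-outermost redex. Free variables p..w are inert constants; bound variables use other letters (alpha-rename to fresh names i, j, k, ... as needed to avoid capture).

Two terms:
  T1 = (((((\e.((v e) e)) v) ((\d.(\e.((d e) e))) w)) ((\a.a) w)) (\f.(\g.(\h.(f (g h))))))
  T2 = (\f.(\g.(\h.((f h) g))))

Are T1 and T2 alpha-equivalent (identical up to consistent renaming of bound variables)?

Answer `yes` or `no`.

Answer: no

Derivation:
Term 1: (((((\e.((v e) e)) v) ((\d.(\e.((d e) e))) w)) ((\a.a) w)) (\f.(\g.(\h.(f (g h))))))
Term 2: (\f.(\g.(\h.((f h) g))))
Alpha-equivalence: compare structure up to binder renaming.
Result: False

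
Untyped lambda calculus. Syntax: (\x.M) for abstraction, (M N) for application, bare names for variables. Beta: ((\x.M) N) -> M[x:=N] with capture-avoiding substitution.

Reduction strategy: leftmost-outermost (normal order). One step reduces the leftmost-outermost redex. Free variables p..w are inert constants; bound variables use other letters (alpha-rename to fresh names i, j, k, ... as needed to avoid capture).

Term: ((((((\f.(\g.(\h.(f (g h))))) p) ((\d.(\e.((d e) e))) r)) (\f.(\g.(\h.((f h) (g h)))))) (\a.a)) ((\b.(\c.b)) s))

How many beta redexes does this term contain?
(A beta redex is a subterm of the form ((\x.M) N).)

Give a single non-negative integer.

Answer: 3

Derivation:
Term: ((((((\f.(\g.(\h.(f (g h))))) p) ((\d.(\e.((d e) e))) r)) (\f.(\g.(\h.((f h) (g h)))))) (\a.a)) ((\b.(\c.b)) s))
  Redex: ((\f.(\g.(\h.(f (g h))))) p)
  Redex: ((\d.(\e.((d e) e))) r)
  Redex: ((\b.(\c.b)) s)
Total redexes: 3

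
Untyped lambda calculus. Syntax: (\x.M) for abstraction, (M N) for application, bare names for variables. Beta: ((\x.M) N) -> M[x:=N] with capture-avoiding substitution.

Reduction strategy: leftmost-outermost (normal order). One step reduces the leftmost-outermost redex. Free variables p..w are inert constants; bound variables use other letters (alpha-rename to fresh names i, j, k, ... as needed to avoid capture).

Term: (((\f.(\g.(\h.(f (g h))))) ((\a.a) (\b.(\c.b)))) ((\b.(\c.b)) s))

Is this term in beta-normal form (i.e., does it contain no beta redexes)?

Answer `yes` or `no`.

Answer: no

Derivation:
Term: (((\f.(\g.(\h.(f (g h))))) ((\a.a) (\b.(\c.b)))) ((\b.(\c.b)) s))
Found 3 beta redex(es).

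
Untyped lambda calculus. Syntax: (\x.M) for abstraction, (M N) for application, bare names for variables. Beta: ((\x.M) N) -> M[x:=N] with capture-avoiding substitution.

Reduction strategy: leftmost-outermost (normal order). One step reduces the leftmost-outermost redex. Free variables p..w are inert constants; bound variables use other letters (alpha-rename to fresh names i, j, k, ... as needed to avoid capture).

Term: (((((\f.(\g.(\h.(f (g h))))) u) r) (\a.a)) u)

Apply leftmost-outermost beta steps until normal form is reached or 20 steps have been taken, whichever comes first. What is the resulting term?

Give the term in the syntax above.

Step 0: (((((\f.(\g.(\h.(f (g h))))) u) r) (\a.a)) u)
Step 1: ((((\g.(\h.(u (g h)))) r) (\a.a)) u)
Step 2: (((\h.(u (r h))) (\a.a)) u)
Step 3: ((u (r (\a.a))) u)

Answer: ((u (r (\a.a))) u)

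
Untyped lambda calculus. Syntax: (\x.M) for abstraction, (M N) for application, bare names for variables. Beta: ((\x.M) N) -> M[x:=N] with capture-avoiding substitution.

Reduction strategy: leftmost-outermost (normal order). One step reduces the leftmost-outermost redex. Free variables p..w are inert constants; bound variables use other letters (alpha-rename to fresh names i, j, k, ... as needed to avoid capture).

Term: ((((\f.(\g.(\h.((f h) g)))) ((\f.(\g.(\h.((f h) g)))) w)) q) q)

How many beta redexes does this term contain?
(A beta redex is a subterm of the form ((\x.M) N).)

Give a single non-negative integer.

Answer: 2

Derivation:
Term: ((((\f.(\g.(\h.((f h) g)))) ((\f.(\g.(\h.((f h) g)))) w)) q) q)
  Redex: ((\f.(\g.(\h.((f h) g)))) ((\f.(\g.(\h.((f h) g)))) w))
  Redex: ((\f.(\g.(\h.((f h) g)))) w)
Total redexes: 2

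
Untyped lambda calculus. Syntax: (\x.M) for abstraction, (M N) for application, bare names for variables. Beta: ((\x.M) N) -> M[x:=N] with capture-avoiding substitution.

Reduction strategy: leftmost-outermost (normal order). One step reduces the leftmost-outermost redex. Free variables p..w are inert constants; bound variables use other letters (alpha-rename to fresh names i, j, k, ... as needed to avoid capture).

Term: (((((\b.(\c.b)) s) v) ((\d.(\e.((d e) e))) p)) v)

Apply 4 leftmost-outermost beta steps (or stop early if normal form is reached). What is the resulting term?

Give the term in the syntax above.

Step 0: (((((\b.(\c.b)) s) v) ((\d.(\e.((d e) e))) p)) v)
Step 1: ((((\c.s) v) ((\d.(\e.((d e) e))) p)) v)
Step 2: ((s ((\d.(\e.((d e) e))) p)) v)
Step 3: ((s (\e.((p e) e))) v)
Step 4: (normal form reached)

Answer: ((s (\e.((p e) e))) v)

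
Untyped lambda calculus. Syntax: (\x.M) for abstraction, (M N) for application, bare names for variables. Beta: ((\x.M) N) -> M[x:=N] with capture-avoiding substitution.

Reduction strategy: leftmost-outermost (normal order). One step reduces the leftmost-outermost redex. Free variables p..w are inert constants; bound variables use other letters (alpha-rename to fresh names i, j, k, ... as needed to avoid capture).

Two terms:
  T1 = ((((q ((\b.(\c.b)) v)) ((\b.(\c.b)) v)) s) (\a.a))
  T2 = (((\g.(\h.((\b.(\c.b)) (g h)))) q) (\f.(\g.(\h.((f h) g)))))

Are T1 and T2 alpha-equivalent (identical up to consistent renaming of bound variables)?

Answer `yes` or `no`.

Term 1: ((((q ((\b.(\c.b)) v)) ((\b.(\c.b)) v)) s) (\a.a))
Term 2: (((\g.(\h.((\b.(\c.b)) (g h)))) q) (\f.(\g.(\h.((f h) g)))))
Alpha-equivalence: compare structure up to binder renaming.
Result: False

Answer: no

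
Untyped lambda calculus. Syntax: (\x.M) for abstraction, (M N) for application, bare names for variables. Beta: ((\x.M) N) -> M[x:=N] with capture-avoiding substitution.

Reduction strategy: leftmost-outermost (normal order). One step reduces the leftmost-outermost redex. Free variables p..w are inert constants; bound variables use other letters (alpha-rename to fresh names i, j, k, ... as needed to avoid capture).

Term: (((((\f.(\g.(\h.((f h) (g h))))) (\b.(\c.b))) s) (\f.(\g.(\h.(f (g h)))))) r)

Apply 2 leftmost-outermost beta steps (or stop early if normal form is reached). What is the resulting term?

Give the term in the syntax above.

Step 0: (((((\f.(\g.(\h.((f h) (g h))))) (\b.(\c.b))) s) (\f.(\g.(\h.(f (g h)))))) r)
Step 1: ((((\g.(\h.(((\b.(\c.b)) h) (g h)))) s) (\f.(\g.(\h.(f (g h)))))) r)
Step 2: (((\h.(((\b.(\c.b)) h) (s h))) (\f.(\g.(\h.(f (g h)))))) r)

Answer: (((\h.(((\b.(\c.b)) h) (s h))) (\f.(\g.(\h.(f (g h)))))) r)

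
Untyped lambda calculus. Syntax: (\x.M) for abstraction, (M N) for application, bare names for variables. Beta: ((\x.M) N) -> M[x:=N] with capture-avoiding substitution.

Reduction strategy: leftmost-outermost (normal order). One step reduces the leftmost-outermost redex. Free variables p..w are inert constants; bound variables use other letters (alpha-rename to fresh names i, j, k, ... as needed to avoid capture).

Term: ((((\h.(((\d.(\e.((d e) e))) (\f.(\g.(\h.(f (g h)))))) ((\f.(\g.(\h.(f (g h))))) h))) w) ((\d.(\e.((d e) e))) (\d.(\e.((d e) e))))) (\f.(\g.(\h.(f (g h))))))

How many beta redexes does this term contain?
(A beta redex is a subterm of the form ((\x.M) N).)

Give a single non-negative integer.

Term: ((((\h.(((\d.(\e.((d e) e))) (\f.(\g.(\h.(f (g h)))))) ((\f.(\g.(\h.(f (g h))))) h))) w) ((\d.(\e.((d e) e))) (\d.(\e.((d e) e))))) (\f.(\g.(\h.(f (g h))))))
  Redex: ((\h.(((\d.(\e.((d e) e))) (\f.(\g.(\h.(f (g h)))))) ((\f.(\g.(\h.(f (g h))))) h))) w)
  Redex: ((\d.(\e.((d e) e))) (\f.(\g.(\h.(f (g h))))))
  Redex: ((\f.(\g.(\h.(f (g h))))) h)
  Redex: ((\d.(\e.((d e) e))) (\d.(\e.((d e) e))))
Total redexes: 4

Answer: 4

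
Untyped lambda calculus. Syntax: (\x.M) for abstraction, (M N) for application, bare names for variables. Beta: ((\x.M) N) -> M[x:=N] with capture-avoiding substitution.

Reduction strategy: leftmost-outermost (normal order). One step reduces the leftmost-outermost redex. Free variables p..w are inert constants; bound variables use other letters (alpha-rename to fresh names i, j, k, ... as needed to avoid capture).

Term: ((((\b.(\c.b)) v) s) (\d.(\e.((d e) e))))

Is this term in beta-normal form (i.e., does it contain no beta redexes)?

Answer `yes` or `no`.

Answer: no

Derivation:
Term: ((((\b.(\c.b)) v) s) (\d.(\e.((d e) e))))
Found 1 beta redex(es).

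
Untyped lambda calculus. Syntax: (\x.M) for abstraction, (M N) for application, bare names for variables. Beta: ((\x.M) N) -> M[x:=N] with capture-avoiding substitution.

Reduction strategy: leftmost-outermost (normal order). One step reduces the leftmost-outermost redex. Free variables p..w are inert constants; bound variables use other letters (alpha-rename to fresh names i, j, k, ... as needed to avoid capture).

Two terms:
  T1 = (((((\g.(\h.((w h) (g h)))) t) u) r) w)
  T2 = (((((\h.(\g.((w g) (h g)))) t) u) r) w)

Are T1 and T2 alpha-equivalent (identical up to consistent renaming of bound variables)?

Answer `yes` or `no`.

Answer: yes

Derivation:
Term 1: (((((\g.(\h.((w h) (g h)))) t) u) r) w)
Term 2: (((((\h.(\g.((w g) (h g)))) t) u) r) w)
Alpha-equivalence: compare structure up to binder renaming.
Result: True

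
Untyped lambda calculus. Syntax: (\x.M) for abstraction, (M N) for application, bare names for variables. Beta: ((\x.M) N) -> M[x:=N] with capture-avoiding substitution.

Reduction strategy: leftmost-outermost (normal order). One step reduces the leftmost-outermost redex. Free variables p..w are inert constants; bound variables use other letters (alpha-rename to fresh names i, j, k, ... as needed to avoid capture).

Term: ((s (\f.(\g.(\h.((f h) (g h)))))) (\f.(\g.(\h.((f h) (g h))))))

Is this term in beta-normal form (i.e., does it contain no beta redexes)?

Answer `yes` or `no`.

Term: ((s (\f.(\g.(\h.((f h) (g h)))))) (\f.(\g.(\h.((f h) (g h))))))
No beta redexes found.

Answer: yes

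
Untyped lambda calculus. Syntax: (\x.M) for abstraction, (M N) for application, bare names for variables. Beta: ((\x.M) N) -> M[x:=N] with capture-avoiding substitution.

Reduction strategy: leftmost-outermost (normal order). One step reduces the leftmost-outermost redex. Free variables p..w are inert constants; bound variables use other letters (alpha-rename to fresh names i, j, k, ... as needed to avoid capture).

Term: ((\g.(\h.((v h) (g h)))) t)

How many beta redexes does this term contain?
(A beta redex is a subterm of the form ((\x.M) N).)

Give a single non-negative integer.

Term: ((\g.(\h.((v h) (g h)))) t)
  Redex: ((\g.(\h.((v h) (g h)))) t)
Total redexes: 1

Answer: 1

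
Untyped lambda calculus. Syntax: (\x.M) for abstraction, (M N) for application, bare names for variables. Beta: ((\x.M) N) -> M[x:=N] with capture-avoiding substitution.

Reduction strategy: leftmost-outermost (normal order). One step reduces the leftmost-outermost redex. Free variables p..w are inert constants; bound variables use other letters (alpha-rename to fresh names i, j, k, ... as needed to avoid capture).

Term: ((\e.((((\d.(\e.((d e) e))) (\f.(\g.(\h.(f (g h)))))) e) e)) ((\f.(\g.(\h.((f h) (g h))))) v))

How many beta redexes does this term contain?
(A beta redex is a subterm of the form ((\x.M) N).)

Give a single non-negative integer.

Term: ((\e.((((\d.(\e.((d e) e))) (\f.(\g.(\h.(f (g h)))))) e) e)) ((\f.(\g.(\h.((f h) (g h))))) v))
  Redex: ((\e.((((\d.(\e.((d e) e))) (\f.(\g.(\h.(f (g h)))))) e) e)) ((\f.(\g.(\h.((f h) (g h))))) v))
  Redex: ((\d.(\e.((d e) e))) (\f.(\g.(\h.(f (g h))))))
  Redex: ((\f.(\g.(\h.((f h) (g h))))) v)
Total redexes: 3

Answer: 3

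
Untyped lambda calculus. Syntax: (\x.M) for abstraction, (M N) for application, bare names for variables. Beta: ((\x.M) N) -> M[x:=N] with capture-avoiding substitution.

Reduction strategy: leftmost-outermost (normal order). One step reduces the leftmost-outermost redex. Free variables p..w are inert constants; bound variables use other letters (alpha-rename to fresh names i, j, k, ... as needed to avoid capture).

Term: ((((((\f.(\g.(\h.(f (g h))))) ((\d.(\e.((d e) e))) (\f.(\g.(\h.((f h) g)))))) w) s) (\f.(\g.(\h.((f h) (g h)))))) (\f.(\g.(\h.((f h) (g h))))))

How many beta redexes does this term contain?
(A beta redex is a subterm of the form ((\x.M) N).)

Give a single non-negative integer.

Term: ((((((\f.(\g.(\h.(f (g h))))) ((\d.(\e.((d e) e))) (\f.(\g.(\h.((f h) g)))))) w) s) (\f.(\g.(\h.((f h) (g h)))))) (\f.(\g.(\h.((f h) (g h))))))
  Redex: ((\f.(\g.(\h.(f (g h))))) ((\d.(\e.((d e) e))) (\f.(\g.(\h.((f h) g))))))
  Redex: ((\d.(\e.((d e) e))) (\f.(\g.(\h.((f h) g)))))
Total redexes: 2

Answer: 2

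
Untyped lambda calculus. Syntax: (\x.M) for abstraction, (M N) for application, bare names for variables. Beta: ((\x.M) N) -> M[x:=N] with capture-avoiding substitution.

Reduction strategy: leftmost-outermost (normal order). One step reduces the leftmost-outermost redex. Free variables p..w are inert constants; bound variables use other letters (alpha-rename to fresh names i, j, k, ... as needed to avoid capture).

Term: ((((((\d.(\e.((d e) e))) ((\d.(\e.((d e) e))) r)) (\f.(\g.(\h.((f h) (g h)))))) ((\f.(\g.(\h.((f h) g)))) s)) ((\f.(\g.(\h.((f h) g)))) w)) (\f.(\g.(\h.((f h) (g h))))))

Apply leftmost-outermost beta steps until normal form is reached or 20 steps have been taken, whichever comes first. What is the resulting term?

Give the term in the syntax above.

Answer: ((((((r (\f.(\g.(\h.((f h) (g h)))))) (\f.(\g.(\h.((f h) (g h)))))) (\f.(\g.(\h.((f h) (g h)))))) (\g.(\h.((s h) g)))) (\g.(\h.((w h) g)))) (\f.(\g.(\h.((f h) (g h))))))

Derivation:
Step 0: ((((((\d.(\e.((d e) e))) ((\d.(\e.((d e) e))) r)) (\f.(\g.(\h.((f h) (g h)))))) ((\f.(\g.(\h.((f h) g)))) s)) ((\f.(\g.(\h.((f h) g)))) w)) (\f.(\g.(\h.((f h) (g h))))))
Step 1: (((((\e.((((\d.(\e.((d e) e))) r) e) e)) (\f.(\g.(\h.((f h) (g h)))))) ((\f.(\g.(\h.((f h) g)))) s)) ((\f.(\g.(\h.((f h) g)))) w)) (\f.(\g.(\h.((f h) (g h))))))
Step 2: (((((((\d.(\e.((d e) e))) r) (\f.(\g.(\h.((f h) (g h)))))) (\f.(\g.(\h.((f h) (g h)))))) ((\f.(\g.(\h.((f h) g)))) s)) ((\f.(\g.(\h.((f h) g)))) w)) (\f.(\g.(\h.((f h) (g h))))))
Step 3: ((((((\e.((r e) e)) (\f.(\g.(\h.((f h) (g h)))))) (\f.(\g.(\h.((f h) (g h)))))) ((\f.(\g.(\h.((f h) g)))) s)) ((\f.(\g.(\h.((f h) g)))) w)) (\f.(\g.(\h.((f h) (g h))))))
Step 4: ((((((r (\f.(\g.(\h.((f h) (g h)))))) (\f.(\g.(\h.((f h) (g h)))))) (\f.(\g.(\h.((f h) (g h)))))) ((\f.(\g.(\h.((f h) g)))) s)) ((\f.(\g.(\h.((f h) g)))) w)) (\f.(\g.(\h.((f h) (g h))))))
Step 5: ((((((r (\f.(\g.(\h.((f h) (g h)))))) (\f.(\g.(\h.((f h) (g h)))))) (\f.(\g.(\h.((f h) (g h)))))) (\g.(\h.((s h) g)))) ((\f.(\g.(\h.((f h) g)))) w)) (\f.(\g.(\h.((f h) (g h))))))
Step 6: ((((((r (\f.(\g.(\h.((f h) (g h)))))) (\f.(\g.(\h.((f h) (g h)))))) (\f.(\g.(\h.((f h) (g h)))))) (\g.(\h.((s h) g)))) (\g.(\h.((w h) g)))) (\f.(\g.(\h.((f h) (g h))))))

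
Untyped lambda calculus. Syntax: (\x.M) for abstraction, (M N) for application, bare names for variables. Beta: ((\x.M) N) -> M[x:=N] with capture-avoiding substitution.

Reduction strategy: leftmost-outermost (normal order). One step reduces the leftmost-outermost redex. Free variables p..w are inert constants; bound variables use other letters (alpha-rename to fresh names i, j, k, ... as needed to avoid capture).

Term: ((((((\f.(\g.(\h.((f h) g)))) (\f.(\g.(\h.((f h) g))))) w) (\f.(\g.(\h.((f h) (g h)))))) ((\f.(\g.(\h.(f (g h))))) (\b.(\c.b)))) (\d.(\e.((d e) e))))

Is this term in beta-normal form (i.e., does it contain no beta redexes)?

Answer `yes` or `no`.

Answer: no

Derivation:
Term: ((((((\f.(\g.(\h.((f h) g)))) (\f.(\g.(\h.((f h) g))))) w) (\f.(\g.(\h.((f h) (g h)))))) ((\f.(\g.(\h.(f (g h))))) (\b.(\c.b)))) (\d.(\e.((d e) e))))
Found 2 beta redex(es).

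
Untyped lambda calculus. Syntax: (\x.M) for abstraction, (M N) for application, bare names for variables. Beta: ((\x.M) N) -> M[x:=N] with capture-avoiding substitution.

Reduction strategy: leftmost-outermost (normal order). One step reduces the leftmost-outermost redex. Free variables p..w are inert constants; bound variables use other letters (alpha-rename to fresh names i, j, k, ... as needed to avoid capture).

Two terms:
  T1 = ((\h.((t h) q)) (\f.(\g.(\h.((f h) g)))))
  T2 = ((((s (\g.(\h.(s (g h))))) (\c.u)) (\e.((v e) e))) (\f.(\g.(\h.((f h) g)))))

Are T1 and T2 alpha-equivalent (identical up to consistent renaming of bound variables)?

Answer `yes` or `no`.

Term 1: ((\h.((t h) q)) (\f.(\g.(\h.((f h) g)))))
Term 2: ((((s (\g.(\h.(s (g h))))) (\c.u)) (\e.((v e) e))) (\f.(\g.(\h.((f h) g)))))
Alpha-equivalence: compare structure up to binder renaming.
Result: False

Answer: no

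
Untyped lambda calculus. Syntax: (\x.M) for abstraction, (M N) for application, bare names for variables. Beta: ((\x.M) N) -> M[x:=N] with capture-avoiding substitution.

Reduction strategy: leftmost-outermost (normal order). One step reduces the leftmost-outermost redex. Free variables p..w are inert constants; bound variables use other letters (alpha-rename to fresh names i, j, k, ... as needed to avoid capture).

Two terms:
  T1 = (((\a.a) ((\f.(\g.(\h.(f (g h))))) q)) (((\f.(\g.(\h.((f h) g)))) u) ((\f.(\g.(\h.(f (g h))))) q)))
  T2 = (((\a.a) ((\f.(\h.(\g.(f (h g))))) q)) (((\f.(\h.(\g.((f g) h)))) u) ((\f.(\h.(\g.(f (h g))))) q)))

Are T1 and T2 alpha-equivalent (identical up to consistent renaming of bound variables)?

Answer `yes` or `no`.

Term 1: (((\a.a) ((\f.(\g.(\h.(f (g h))))) q)) (((\f.(\g.(\h.((f h) g)))) u) ((\f.(\g.(\h.(f (g h))))) q)))
Term 2: (((\a.a) ((\f.(\h.(\g.(f (h g))))) q)) (((\f.(\h.(\g.((f g) h)))) u) ((\f.(\h.(\g.(f (h g))))) q)))
Alpha-equivalence: compare structure up to binder renaming.
Result: True

Answer: yes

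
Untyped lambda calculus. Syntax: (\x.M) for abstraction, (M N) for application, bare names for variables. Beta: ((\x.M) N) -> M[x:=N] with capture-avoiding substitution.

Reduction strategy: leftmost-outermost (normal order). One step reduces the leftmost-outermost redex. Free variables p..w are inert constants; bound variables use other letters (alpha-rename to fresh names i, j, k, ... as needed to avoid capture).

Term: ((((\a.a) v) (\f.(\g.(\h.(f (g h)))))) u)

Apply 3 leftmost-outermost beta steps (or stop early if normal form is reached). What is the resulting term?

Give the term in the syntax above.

Step 0: ((((\a.a) v) (\f.(\g.(\h.(f (g h)))))) u)
Step 1: ((v (\f.(\g.(\h.(f (g h)))))) u)
Step 2: (normal form reached)

Answer: ((v (\f.(\g.(\h.(f (g h)))))) u)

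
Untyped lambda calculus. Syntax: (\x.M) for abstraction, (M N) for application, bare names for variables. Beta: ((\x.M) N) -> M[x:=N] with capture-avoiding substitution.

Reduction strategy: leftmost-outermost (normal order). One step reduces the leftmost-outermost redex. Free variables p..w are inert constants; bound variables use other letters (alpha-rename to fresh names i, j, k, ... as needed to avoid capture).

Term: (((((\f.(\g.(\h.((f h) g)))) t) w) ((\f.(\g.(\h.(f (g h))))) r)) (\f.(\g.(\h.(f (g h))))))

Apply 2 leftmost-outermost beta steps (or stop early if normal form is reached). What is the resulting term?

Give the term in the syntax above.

Answer: (((\h.((t h) w)) ((\f.(\g.(\h.(f (g h))))) r)) (\f.(\g.(\h.(f (g h))))))

Derivation:
Step 0: (((((\f.(\g.(\h.((f h) g)))) t) w) ((\f.(\g.(\h.(f (g h))))) r)) (\f.(\g.(\h.(f (g h))))))
Step 1: ((((\g.(\h.((t h) g))) w) ((\f.(\g.(\h.(f (g h))))) r)) (\f.(\g.(\h.(f (g h))))))
Step 2: (((\h.((t h) w)) ((\f.(\g.(\h.(f (g h))))) r)) (\f.(\g.(\h.(f (g h))))))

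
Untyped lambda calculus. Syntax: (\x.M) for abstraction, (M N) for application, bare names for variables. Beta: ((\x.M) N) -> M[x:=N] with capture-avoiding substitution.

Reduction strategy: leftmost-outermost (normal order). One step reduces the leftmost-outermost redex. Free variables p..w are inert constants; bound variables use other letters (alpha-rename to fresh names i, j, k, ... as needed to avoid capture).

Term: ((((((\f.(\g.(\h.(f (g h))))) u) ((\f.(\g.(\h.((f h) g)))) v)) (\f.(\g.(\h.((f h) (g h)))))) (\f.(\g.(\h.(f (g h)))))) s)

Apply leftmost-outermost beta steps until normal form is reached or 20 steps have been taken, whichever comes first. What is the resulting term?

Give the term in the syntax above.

Answer: (((u (\h.((v h) (\f.(\g.(\h.((f h) (g h)))))))) (\f.(\g.(\h.(f (g h)))))) s)

Derivation:
Step 0: ((((((\f.(\g.(\h.(f (g h))))) u) ((\f.(\g.(\h.((f h) g)))) v)) (\f.(\g.(\h.((f h) (g h)))))) (\f.(\g.(\h.(f (g h)))))) s)
Step 1: (((((\g.(\h.(u (g h)))) ((\f.(\g.(\h.((f h) g)))) v)) (\f.(\g.(\h.((f h) (g h)))))) (\f.(\g.(\h.(f (g h)))))) s)
Step 2: ((((\h.(u (((\f.(\g.(\h.((f h) g)))) v) h))) (\f.(\g.(\h.((f h) (g h)))))) (\f.(\g.(\h.(f (g h)))))) s)
Step 3: (((u (((\f.(\g.(\h.((f h) g)))) v) (\f.(\g.(\h.((f h) (g h))))))) (\f.(\g.(\h.(f (g h)))))) s)
Step 4: (((u ((\g.(\h.((v h) g))) (\f.(\g.(\h.((f h) (g h))))))) (\f.(\g.(\h.(f (g h)))))) s)
Step 5: (((u (\h.((v h) (\f.(\g.(\h.((f h) (g h)))))))) (\f.(\g.(\h.(f (g h)))))) s)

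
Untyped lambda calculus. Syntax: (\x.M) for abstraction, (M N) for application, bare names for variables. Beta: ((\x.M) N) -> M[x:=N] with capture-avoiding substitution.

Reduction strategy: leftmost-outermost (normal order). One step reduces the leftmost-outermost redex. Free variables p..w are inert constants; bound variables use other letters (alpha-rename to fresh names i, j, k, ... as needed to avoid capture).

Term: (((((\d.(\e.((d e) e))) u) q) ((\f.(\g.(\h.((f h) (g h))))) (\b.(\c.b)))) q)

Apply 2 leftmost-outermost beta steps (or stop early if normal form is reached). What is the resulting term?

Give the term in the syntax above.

Answer: ((((u q) q) ((\f.(\g.(\h.((f h) (g h))))) (\b.(\c.b)))) q)

Derivation:
Step 0: (((((\d.(\e.((d e) e))) u) q) ((\f.(\g.(\h.((f h) (g h))))) (\b.(\c.b)))) q)
Step 1: ((((\e.((u e) e)) q) ((\f.(\g.(\h.((f h) (g h))))) (\b.(\c.b)))) q)
Step 2: ((((u q) q) ((\f.(\g.(\h.((f h) (g h))))) (\b.(\c.b)))) q)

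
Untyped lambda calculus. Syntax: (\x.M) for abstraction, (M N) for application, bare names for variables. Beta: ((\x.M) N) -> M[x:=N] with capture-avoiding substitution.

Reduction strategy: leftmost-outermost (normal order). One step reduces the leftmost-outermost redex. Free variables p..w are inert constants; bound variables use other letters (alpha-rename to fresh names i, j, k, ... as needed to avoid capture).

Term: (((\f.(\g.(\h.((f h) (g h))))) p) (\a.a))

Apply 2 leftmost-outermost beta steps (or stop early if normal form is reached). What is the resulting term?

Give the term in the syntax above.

Answer: (\h.((p h) ((\a.a) h)))

Derivation:
Step 0: (((\f.(\g.(\h.((f h) (g h))))) p) (\a.a))
Step 1: ((\g.(\h.((p h) (g h)))) (\a.a))
Step 2: (\h.((p h) ((\a.a) h)))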